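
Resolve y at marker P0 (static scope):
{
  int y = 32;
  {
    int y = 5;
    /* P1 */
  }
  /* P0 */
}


y declared in the same block as P0
y = 32


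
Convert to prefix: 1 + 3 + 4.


left-to-right (same/higher precedence on left): tree is (+ (+ 1 3) 4)
Prefix: + + 1 3 4


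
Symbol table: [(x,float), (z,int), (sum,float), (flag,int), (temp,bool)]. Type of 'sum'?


Lookup 'sum' → type float


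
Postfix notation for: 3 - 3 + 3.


Left to right (same or higher precedence on left)
Postfix: 3 3 - 3 +


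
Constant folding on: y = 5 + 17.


5 + 17 = 22 at compile time
Optimized: y = 22


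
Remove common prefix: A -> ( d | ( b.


Common prefix: '('
Factored: A -> ( A', A' -> d | b


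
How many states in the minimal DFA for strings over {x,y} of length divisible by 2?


Track length mod 2: states 0..1, accept at 0
Minimal DFA: 2 states


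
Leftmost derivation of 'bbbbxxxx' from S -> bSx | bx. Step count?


Derivation: S => bSx => bbSxx => bbbSxxx => bbbbxxxx
Steps: 4


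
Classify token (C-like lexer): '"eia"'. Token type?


Pattern: double-quoted sequence
Type: STRING_LITERAL


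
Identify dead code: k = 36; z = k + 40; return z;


k is read by z's definition; z is returned
No dead code


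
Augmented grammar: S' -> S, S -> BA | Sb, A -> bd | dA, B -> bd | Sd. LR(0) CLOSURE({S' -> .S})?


Start: S' -> .S
For each item with dot before a nonterminal B, add B -> .γ for every B-production
Closure: [S' -> .S, S -> .BA, S -> .Sb, B -> .bd, B -> .Sd]


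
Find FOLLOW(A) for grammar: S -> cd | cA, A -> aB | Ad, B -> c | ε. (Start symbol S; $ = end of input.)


$ ∈ FOLLOW(S). For each A -> αBβ: add FIRST(β)\{ε} to FOLLOW(B); if β nullable, add FOLLOW(A).
FOLLOW(A) = {$, d}


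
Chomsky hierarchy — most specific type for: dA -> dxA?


LHS has context (more than one symbol) and |LHS| ≤ |RHS|
Classification: Type 1 (Context-Sensitive)


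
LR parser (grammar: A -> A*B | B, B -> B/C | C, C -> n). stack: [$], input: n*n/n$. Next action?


no handle on stack; shift 'n'
Action: shift


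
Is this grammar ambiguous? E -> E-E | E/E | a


'a-a/a' has two parse trees (no precedence encoded between - and /)
Ambiguous


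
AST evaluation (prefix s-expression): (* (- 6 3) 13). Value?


Evaluate inner: (- 6 3) = 3
Evaluate root: (* 3 13) = 39
Result: 39


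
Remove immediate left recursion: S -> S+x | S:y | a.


Left-recursive alternatives: S+x, S:y; non-recursive: a
Introduce S': S -> aS', S' -> +xS' | :yS' | ε


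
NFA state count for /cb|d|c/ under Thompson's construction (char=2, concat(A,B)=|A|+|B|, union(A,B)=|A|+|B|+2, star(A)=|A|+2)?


Syntax tree has 4 char leaf(s), 2 union(s), 0 star(s)
chars contribute 4×2 = 8; each union adds +2; each star adds +2
Total: 8 + 4 + 0 = 12 states


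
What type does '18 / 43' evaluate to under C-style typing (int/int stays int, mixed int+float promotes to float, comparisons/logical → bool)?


Operand types: int / int
Rule: mixed int/float promotes to float; int/int stays int
Result type: int


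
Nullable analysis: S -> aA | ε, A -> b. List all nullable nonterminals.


A nonterminal is nullable iff some alternative derives ε (directly, or every symbol in it is nullable)
Nullable: {S}


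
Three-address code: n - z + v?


Break into single-operator statements:
t1 = n - z
t2 = t1 + v


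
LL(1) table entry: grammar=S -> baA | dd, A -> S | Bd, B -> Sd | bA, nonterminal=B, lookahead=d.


For [B, d]: 'd' ∈ FIRST(Sd)
Entry: B -> Sd


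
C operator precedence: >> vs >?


'>>' is shift (level 8); '>' is relational (level 7)
Higher level binds tighter
'>>' has higher precedence than '>'


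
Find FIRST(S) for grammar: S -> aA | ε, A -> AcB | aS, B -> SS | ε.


Per alternative of S: FIRST(aA) = {a}; FIRST(ε) = {ε}
FIRST(S) = {a, ε}


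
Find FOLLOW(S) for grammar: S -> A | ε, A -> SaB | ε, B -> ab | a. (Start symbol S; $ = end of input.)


$ ∈ FOLLOW(S). For each A -> αBβ: add FIRST(β)\{ε} to FOLLOW(B); if β nullable, add FOLLOW(A).
FOLLOW(S) = {$, a}


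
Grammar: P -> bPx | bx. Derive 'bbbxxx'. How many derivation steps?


Derivation: P => bPx => bbPxx => bbbxxx
Steps: 3


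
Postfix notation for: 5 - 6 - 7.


Left to right (same or higher precedence on left)
Postfix: 5 6 - 7 -


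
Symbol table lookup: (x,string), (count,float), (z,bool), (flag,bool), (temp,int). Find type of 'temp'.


Lookup 'temp' → type int


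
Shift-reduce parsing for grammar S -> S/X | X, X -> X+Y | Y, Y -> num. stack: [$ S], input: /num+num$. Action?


shift '/' to continue S -> S/X
Action: shift


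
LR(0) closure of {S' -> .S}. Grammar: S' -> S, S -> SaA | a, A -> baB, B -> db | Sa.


Start: S' -> .S
For each item with dot before a nonterminal B, add B -> .γ for every B-production
Closure: [S' -> .S, S -> .SaA, S -> .a]


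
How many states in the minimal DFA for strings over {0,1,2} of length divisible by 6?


Track length mod 6: states 0..5, accept at 0
Minimal DFA: 6 states


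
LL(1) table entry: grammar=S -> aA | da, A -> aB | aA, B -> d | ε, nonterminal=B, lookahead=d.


For [B, d]: 'd' ∈ FIRST(d)
Entry: B -> d


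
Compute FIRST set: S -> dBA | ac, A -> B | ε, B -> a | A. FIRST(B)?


Per alternative of B: FIRST(a) = {a}; FIRST(A) = {a, ε}
FIRST(B) = {a, ε}


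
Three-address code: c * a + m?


Break into single-operator statements:
t1 = c * a
t2 = t1 + m


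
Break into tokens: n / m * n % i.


Scan left to right, longest-match per lexeme
Tokens: ID(n), OP(/), ID(m), OP(*), ID(n), OP(%), ID(i)


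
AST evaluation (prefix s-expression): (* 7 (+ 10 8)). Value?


Evaluate inner: (+ 10 8) = 18
Evaluate root: (* 7 18) = 126
Result: 126


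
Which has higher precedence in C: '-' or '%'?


'%' is multiplicative (level 10); '-' is additive (level 9)
Higher level binds tighter
'%' has higher precedence than '-'


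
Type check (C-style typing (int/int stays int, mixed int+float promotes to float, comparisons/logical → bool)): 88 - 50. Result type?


Operand types: int - int
Rule: mixed int/float promotes to float; int/int stays int
Result type: int


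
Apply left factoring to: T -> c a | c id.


Common prefix: 'c'
Factored: T -> c T', T' -> a | id


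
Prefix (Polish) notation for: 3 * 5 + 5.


left-to-right (same/higher precedence on left): tree is (+ (* 3 5) 5)
Prefix: + * 3 5 5


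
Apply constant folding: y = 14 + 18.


14 + 18 = 32 at compile time
Optimized: y = 32


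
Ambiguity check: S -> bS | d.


right-linear, alternatives start with distinct terminals 'b' vs 'd': unique leftmost derivation
Unambiguous


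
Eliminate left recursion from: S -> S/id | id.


Left-recursive alternatives: S/id; non-recursive: id
Introduce S': S -> idS', S' -> /idS' | ε


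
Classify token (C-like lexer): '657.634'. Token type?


Pattern: digits with a decimal point
Type: FLOAT_LITERAL


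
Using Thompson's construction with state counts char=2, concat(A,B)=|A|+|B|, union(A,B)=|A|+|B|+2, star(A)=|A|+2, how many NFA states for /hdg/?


Syntax tree has 3 char leaf(s), 0 union(s), 0 star(s)
chars contribute 3×2 = 6; each union adds +2; each star adds +2
Total: 6 + 0 + 0 = 6 states


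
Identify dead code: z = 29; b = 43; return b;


z is assigned but never read
Dead: 'z = 29'


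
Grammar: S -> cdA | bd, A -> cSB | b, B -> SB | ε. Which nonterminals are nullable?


A nonterminal is nullable iff some alternative derives ε (directly, or every symbol in it is nullable)
Nullable: {B}


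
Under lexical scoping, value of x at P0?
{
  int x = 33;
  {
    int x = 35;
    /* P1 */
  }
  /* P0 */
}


x declared in the same block as P0
x = 33


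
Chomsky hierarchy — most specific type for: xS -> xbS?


LHS has context (more than one symbol) and |LHS| ≤ |RHS|
Classification: Type 1 (Context-Sensitive)


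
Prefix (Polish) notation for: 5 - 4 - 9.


left-to-right (same/higher precedence on left): tree is (- (- 5 4) 9)
Prefix: - - 5 4 9


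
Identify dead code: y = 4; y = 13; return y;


first assignment to y is overwritten before any read
Dead: 'y = 4'


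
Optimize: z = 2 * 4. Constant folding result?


2 * 4 = 8 at compile time
Optimized: z = 8


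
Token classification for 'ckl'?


Pattern: letter/underscore followed by alphanumerics, not a keyword
Type: IDENTIFIER


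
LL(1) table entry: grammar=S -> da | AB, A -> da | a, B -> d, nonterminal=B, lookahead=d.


For [B, d]: 'd' ∈ FIRST(d)
Entry: B -> d


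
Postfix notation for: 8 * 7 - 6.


Left to right (same or higher precedence on left)
Postfix: 8 7 * 6 -


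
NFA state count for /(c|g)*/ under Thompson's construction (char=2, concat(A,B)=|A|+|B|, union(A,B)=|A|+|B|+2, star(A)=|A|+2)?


Syntax tree has 2 char leaf(s), 1 union(s), 1 star(s)
chars contribute 2×2 = 4; each union adds +2; each star adds +2
Total: 4 + 2 + 2 = 8 states


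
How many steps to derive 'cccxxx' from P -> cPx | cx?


Derivation: P => cPx => ccPxx => cccxxx
Steps: 3


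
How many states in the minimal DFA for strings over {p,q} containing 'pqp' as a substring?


KMP-style automaton: 3 progress states + 1 absorbing accept = 4
Minimal DFA: 4 states


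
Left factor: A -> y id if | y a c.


Common prefix: 'y'
Factored: A -> y A', A' -> id if | a c


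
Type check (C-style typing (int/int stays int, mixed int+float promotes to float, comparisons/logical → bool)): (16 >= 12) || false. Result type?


Operand types: bool || bool
Rule: logical operators take bool operands and yield bool
Result type: bool


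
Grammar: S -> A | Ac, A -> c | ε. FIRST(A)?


Per alternative of A: FIRST(c) = {c}; FIRST(ε) = {ε}
FIRST(A) = {c, ε}


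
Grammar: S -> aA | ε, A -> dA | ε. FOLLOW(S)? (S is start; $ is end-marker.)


$ ∈ FOLLOW(S). For each A -> αBβ: add FIRST(β)\{ε} to FOLLOW(B); if β nullable, add FOLLOW(A).
FOLLOW(S) = {$}


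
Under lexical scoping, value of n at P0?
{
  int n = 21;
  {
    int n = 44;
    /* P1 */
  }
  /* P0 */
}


n declared in the same block as P0
n = 21


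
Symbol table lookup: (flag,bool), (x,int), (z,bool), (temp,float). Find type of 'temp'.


Lookup 'temp' → type float


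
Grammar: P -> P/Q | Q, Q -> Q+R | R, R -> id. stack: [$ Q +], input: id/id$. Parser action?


no handle; shift 'id'
Action: shift


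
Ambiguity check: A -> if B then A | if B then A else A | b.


dangling else: 'if B then if B then b else b' parses two ways
Ambiguous


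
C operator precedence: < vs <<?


'<<' is shift (level 8); '<' is relational (level 7)
Higher level binds tighter
'<<' has higher precedence than '<'


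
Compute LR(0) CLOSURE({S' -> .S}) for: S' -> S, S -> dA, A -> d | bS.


Start: S' -> .S
For each item with dot before a nonterminal B, add B -> .γ for every B-production
Closure: [S' -> .S, S -> .dA]


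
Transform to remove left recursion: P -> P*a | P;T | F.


Left-recursive alternatives: P*a, P;T; non-recursive: F
Introduce P': P -> FP', P' -> *aP' | ;TP' | ε


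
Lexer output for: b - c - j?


Scan left to right, longest-match per lexeme
Tokens: ID(b), OP(-), ID(c), OP(-), ID(j)


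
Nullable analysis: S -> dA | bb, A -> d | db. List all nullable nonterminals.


A nonterminal is nullable iff some alternative derives ε (directly, or every symbol in it is nullable)
Nullable: {}


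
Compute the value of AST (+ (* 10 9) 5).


Evaluate inner: (* 10 9) = 90
Evaluate root: (+ 90 5) = 95
Result: 95


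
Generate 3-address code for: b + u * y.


Break into single-operator statements:
t1 = u * y
t2 = b + t1


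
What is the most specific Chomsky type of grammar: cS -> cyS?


LHS has context (more than one symbol) and |LHS| ≤ |RHS|
Classification: Type 1 (Context-Sensitive)


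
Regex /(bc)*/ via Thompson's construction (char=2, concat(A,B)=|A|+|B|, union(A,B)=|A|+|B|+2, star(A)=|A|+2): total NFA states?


Syntax tree has 2 char leaf(s), 0 union(s), 1 star(s)
chars contribute 2×2 = 4; each union adds +2; each star adds +2
Total: 4 + 0 + 2 = 6 states


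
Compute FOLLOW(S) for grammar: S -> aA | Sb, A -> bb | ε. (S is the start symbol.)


$ ∈ FOLLOW(S). For each A -> αBβ: add FIRST(β)\{ε} to FOLLOW(B); if β nullable, add FOLLOW(A).
FOLLOW(S) = {$, b}


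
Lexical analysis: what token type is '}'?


Pattern: delimiter/punctuation
Type: PUNCTUATION


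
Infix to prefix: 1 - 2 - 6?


left-to-right (same/higher precedence on left): tree is (- (- 1 2) 6)
Prefix: - - 1 2 6


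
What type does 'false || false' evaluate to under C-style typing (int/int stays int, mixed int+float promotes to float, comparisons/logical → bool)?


Operand types: bool || bool
Rule: logical operators take bool operands and yield bool
Result type: bool


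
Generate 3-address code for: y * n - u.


Break into single-operator statements:
t1 = y * n
t2 = t1 - u


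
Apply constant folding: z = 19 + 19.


19 + 19 = 38 at compile time
Optimized: z = 38


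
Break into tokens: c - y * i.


Scan left to right, longest-match per lexeme
Tokens: ID(c), OP(-), ID(y), OP(*), ID(i)


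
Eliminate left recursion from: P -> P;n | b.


Left-recursive alternatives: P;n; non-recursive: b
Introduce P': P -> bP', P' -> ;nP' | ε


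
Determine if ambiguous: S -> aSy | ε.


balanced a^n…y^n: each string has a unique parse
Unambiguous


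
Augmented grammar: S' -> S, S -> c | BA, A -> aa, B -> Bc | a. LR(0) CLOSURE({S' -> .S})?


Start: S' -> .S
For each item with dot before a nonterminal B, add B -> .γ for every B-production
Closure: [S' -> .S, S -> .c, S -> .BA, B -> .Bc, B -> .a]


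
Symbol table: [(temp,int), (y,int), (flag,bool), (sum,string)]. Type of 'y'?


Lookup 'y' → type int


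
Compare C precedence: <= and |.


'<=' is relational (level 7); '|' is bitwise OR (level 3)
Higher level binds tighter
'<=' has higher precedence than '|'


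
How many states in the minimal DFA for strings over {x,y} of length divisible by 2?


Track length mod 2: states 0..1, accept at 0
Minimal DFA: 2 states


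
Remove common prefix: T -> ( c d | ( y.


Common prefix: '('
Factored: T -> ( T', T' -> c d | y


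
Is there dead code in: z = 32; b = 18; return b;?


z is assigned but never read
Dead: 'z = 32'


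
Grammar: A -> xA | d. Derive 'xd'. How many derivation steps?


Derivation: A => xA => xd
Steps: 2


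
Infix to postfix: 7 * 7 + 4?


Left to right (same or higher precedence on left)
Postfix: 7 7 * 4 +


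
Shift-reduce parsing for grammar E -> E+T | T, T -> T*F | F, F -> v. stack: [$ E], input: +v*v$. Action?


shift '+' to continue E -> E+T
Action: shift


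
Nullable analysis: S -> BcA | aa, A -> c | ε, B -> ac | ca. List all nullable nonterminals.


A nonterminal is nullable iff some alternative derives ε (directly, or every symbol in it is nullable)
Nullable: {A}


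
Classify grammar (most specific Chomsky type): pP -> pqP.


LHS has context (more than one symbol) and |LHS| ≤ |RHS|
Classification: Type 1 (Context-Sensitive)


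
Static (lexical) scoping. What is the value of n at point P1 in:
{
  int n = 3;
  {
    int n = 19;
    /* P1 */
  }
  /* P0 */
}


n declared in the same block as P1
n = 19


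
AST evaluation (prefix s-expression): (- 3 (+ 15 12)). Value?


Evaluate inner: (+ 15 12) = 27
Evaluate root: (- 3 27) = -24
Result: -24


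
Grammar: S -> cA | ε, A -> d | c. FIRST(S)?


Per alternative of S: FIRST(cA) = {c}; FIRST(ε) = {ε}
FIRST(S) = {c, ε}


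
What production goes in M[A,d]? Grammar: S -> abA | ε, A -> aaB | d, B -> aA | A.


For [A, d]: 'd' ∈ FIRST(d)
Entry: A -> d


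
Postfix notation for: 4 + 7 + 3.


Left to right (same or higher precedence on left)
Postfix: 4 7 + 3 +


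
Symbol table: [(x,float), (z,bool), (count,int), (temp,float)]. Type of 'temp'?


Lookup 'temp' → type float


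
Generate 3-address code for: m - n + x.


Break into single-operator statements:
t1 = m - n
t2 = t1 + x


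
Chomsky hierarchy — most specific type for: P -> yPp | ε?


Single nonterminal LHS, but y^n p^n is not regular
Classification: Type 2 (Context-Free)


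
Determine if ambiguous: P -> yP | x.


right-linear, alternatives start with distinct terminals 'y' vs 'x': unique leftmost derivation
Unambiguous


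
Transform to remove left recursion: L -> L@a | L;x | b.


Left-recursive alternatives: L@a, L;x; non-recursive: b
Introduce L': L -> bL', L' -> @aL' | ;xL' | ε


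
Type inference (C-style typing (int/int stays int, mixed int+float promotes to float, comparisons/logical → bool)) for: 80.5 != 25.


Operand types: float != int
Rule: comparison yields bool
Result type: bool


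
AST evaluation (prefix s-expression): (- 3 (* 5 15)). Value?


Evaluate inner: (* 5 15) = 75
Evaluate root: (- 3 75) = -72
Result: -72


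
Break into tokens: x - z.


Scan left to right, longest-match per lexeme
Tokens: ID(x), OP(-), ID(z)


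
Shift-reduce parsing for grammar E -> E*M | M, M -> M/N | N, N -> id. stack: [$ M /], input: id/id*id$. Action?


no handle; shift 'id'
Action: shift


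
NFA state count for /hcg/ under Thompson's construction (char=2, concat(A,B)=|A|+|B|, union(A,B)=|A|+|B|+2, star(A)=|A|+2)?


Syntax tree has 3 char leaf(s), 0 union(s), 0 star(s)
chars contribute 3×2 = 6; each union adds +2; each star adds +2
Total: 6 + 0 + 0 = 6 states


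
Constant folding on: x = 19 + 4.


19 + 4 = 23 at compile time
Optimized: x = 23


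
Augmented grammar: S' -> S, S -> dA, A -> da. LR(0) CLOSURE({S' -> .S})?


Start: S' -> .S
For each item with dot before a nonterminal B, add B -> .γ for every B-production
Closure: [S' -> .S, S -> .dA]


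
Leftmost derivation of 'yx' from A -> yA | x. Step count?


Derivation: A => yA => yx
Steps: 2


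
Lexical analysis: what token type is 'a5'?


Pattern: letter/underscore followed by alphanumerics, not a keyword
Type: IDENTIFIER


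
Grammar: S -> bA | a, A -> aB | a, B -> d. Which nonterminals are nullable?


A nonterminal is nullable iff some alternative derives ε (directly, or every symbol in it is nullable)
Nullable: {}


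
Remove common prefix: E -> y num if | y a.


Common prefix: 'y'
Factored: E -> y E', E' -> num if | a


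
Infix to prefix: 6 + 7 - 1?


left-to-right (same/higher precedence on left): tree is (- (+ 6 7) 1)
Prefix: - + 6 7 1


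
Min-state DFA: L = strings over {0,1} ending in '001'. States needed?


Track the longest suffix of input matching a prefix of '001': 4 classes (prefixes of length 0..3)
Minimal DFA: 4 states


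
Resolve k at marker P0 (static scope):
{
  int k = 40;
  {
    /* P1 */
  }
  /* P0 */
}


k declared in the same block as P0
k = 40


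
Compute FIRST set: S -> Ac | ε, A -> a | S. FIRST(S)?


Per alternative of S: FIRST(Ac) = {a, c}; FIRST(ε) = {ε}
FIRST(S) = {a, c, ε}


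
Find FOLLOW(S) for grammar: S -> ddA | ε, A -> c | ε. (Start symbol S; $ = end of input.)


$ ∈ FOLLOW(S). For each A -> αBβ: add FIRST(β)\{ε} to FOLLOW(B); if β nullable, add FOLLOW(A).
FOLLOW(S) = {$}


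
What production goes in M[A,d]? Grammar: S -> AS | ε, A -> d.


For [A, d]: 'd' ∈ FIRST(d)
Entry: A -> d


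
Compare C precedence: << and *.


'*' is multiplicative (level 10); '<<' is shift (level 8)
Higher level binds tighter
'*' has higher precedence than '<<'


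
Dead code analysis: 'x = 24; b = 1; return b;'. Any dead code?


x is assigned but never read
Dead: 'x = 24'


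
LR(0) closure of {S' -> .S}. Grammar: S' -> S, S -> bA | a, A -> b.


Start: S' -> .S
For each item with dot before a nonterminal B, add B -> .γ for every B-production
Closure: [S' -> .S, S -> .bA, S -> .a]


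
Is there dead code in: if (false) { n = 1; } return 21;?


condition is constant false, so the whole block is unreachable
Dead: 'if (false) { n = 1; }'


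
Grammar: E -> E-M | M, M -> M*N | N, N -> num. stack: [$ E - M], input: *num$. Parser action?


'*' can extend M; shift to build M -> M*N
Action: shift


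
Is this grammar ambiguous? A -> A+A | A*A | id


'id+id*id' has two parse trees (no precedence encoded between + and *)
Ambiguous


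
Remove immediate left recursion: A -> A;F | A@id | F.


Left-recursive alternatives: A;F, A@id; non-recursive: F
Introduce A': A -> FA', A' -> ;FA' | @idA' | ε


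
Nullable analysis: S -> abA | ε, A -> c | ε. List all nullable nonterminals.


A nonterminal is nullable iff some alternative derives ε (directly, or every symbol in it is nullable)
Nullable: {A, S}


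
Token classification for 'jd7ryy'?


Pattern: letter/underscore followed by alphanumerics, not a keyword
Type: IDENTIFIER


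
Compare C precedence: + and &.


'+' is additive (level 9); '&' is bitwise AND (level 5)
Higher level binds tighter
'+' has higher precedence than '&'


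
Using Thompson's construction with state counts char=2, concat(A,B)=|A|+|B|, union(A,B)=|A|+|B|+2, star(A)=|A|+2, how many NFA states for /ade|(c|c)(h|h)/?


Syntax tree has 7 char leaf(s), 3 union(s), 0 star(s)
chars contribute 7×2 = 14; each union adds +2; each star adds +2
Total: 14 + 6 + 0 = 20 states


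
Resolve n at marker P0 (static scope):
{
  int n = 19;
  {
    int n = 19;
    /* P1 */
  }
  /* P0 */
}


n declared in the same block as P0
n = 19


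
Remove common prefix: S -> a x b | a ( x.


Common prefix: 'a'
Factored: S -> a S', S' -> x b | ( x


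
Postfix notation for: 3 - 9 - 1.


Left to right (same or higher precedence on left)
Postfix: 3 9 - 1 -


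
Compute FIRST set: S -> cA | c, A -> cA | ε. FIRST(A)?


Per alternative of A: FIRST(cA) = {c}; FIRST(ε) = {ε}
FIRST(A) = {c, ε}


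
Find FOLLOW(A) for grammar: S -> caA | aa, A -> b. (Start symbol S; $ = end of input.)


$ ∈ FOLLOW(S). For each A -> αBβ: add FIRST(β)\{ε} to FOLLOW(B); if β nullable, add FOLLOW(A).
FOLLOW(A) = {$}


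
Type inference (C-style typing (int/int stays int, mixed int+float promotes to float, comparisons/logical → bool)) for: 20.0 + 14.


Operand types: float + int
Rule: mixed int/float promotes to float; int/int stays int
Result type: float


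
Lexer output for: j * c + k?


Scan left to right, longest-match per lexeme
Tokens: ID(j), OP(*), ID(c), OP(+), ID(k)


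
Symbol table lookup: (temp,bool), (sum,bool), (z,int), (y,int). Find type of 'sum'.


Lookup 'sum' → type bool


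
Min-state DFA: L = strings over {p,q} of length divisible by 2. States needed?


Track length mod 2: states 0..1, accept at 0
Minimal DFA: 2 states


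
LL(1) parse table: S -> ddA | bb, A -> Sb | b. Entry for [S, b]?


For [S, b]: 'b' ∈ FIRST(bb)
Entry: S -> bb


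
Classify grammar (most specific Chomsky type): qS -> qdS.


LHS has context (more than one symbol) and |LHS| ≤ |RHS|
Classification: Type 1 (Context-Sensitive)


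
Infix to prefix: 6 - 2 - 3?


left-to-right (same/higher precedence on left): tree is (- (- 6 2) 3)
Prefix: - - 6 2 3


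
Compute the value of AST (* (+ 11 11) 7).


Evaluate inner: (+ 11 11) = 22
Evaluate root: (* 22 7) = 154
Result: 154


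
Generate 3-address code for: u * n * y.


Break into single-operator statements:
t1 = u * n
t2 = t1 * y


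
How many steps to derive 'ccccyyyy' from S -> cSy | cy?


Derivation: S => cSy => ccSyy => cccSyyy => ccccyyyy
Steps: 4


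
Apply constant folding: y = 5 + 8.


5 + 8 = 13 at compile time
Optimized: y = 13


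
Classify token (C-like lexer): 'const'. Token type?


Pattern: reserved word
Type: KEYWORD


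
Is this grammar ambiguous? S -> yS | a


right-linear, alternatives start with distinct terminals 'y' vs 'a': unique leftmost derivation
Unambiguous


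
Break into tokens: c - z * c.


Scan left to right, longest-match per lexeme
Tokens: ID(c), OP(-), ID(z), OP(*), ID(c)


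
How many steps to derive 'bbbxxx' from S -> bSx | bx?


Derivation: S => bSx => bbSxx => bbbxxx
Steps: 3


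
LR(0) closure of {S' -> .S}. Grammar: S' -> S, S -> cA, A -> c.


Start: S' -> .S
For each item with dot before a nonterminal B, add B -> .γ for every B-production
Closure: [S' -> .S, S -> .cA]


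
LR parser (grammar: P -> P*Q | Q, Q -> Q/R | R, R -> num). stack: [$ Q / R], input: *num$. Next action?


handle 'Q/R' on top
Action: reduce (Q -> Q/R)


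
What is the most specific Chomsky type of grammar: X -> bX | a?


Right-linear: every RHS is a terminal or a terminal followed by one nonterminal
Classification: Type 3 (Regular)


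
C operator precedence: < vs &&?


'<' is relational (level 7); '&&' is logical AND (level 2)
Higher level binds tighter
'<' has higher precedence than '&&'


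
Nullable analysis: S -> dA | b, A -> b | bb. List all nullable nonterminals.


A nonterminal is nullable iff some alternative derives ε (directly, or every symbol in it is nullable)
Nullable: {}


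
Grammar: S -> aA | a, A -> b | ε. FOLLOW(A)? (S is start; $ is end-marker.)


$ ∈ FOLLOW(S). For each A -> αBβ: add FIRST(β)\{ε} to FOLLOW(B); if β nullable, add FOLLOW(A).
FOLLOW(A) = {$}


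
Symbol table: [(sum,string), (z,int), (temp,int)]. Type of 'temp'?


Lookup 'temp' → type int


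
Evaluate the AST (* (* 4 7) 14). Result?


Evaluate inner: (* 4 7) = 28
Evaluate root: (* 28 14) = 392
Result: 392


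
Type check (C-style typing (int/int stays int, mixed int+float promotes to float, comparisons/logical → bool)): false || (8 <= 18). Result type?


Operand types: bool || bool
Rule: logical operators take bool operands and yield bool
Result type: bool


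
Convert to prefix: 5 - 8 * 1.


'*' binds tighter: tree is (- 5 (* 8 1))
Prefix: - 5 * 8 1


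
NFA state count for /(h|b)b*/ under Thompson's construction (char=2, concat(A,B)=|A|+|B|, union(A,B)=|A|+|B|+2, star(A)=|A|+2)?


Syntax tree has 3 char leaf(s), 1 union(s), 1 star(s)
chars contribute 3×2 = 6; each union adds +2; each star adds +2
Total: 6 + 2 + 2 = 10 states


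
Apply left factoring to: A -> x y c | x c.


Common prefix: 'x'
Factored: A -> x A', A' -> y c | c


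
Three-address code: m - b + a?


Break into single-operator statements:
t1 = m - b
t2 = t1 + a


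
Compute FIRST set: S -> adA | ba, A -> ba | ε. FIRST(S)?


Per alternative of S: FIRST(adA) = {a}; FIRST(ba) = {b}
FIRST(S) = {a, b}


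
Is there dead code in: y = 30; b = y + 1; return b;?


y is read by b's definition; b is returned
No dead code


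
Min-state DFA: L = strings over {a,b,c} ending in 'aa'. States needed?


Track the longest suffix of input matching a prefix of 'aa': 3 classes (prefixes of length 0..2)
Minimal DFA: 3 states


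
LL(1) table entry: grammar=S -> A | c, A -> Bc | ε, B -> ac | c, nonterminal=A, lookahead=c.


For [A, c]: 'c' ∈ FIRST(Bc)
Entry: A -> Bc


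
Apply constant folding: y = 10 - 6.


10 - 6 = 4 at compile time
Optimized: y = 4


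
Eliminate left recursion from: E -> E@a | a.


Left-recursive alternatives: E@a; non-recursive: a
Introduce E': E -> aE', E' -> @aE' | ε


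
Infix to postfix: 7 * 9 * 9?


Left to right (same or higher precedence on left)
Postfix: 7 9 * 9 *


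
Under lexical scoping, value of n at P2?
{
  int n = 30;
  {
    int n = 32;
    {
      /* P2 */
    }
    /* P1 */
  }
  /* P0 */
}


P2's block does not declare n; resolves to the enclosing declaration at depth 1
n = 32


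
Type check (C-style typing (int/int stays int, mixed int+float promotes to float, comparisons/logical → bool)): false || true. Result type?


Operand types: bool || bool
Rule: logical operators take bool operands and yield bool
Result type: bool


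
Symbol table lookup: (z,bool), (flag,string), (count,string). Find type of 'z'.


Lookup 'z' → type bool


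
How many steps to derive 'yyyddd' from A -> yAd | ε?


Derivation: A => yAd => yyAdd => yyyAddd => yyyddd
Steps: 4


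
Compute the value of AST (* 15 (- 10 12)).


Evaluate inner: (- 10 12) = -2
Evaluate root: (* 15 -2) = -30
Result: -30


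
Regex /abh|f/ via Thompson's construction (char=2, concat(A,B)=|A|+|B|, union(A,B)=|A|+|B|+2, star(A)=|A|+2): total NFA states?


Syntax tree has 4 char leaf(s), 1 union(s), 0 star(s)
chars contribute 4×2 = 8; each union adds +2; each star adds +2
Total: 8 + 2 + 0 = 10 states


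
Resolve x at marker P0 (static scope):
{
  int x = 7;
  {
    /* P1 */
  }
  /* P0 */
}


x declared in the same block as P0
x = 7


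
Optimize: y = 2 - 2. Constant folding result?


2 - 2 = 0 at compile time
Optimized: y = 0


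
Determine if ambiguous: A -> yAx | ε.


balanced y^n…x^n: each string has a unique parse
Unambiguous


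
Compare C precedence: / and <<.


'/' is multiplicative (level 10); '<<' is shift (level 8)
Higher level binds tighter
'/' has higher precedence than '<<'


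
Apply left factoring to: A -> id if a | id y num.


Common prefix: 'id'
Factored: A -> id A', A' -> if a | y num


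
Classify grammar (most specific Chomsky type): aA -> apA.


LHS has context (more than one symbol) and |LHS| ≤ |RHS|
Classification: Type 1 (Context-Sensitive)


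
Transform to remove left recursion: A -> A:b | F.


Left-recursive alternatives: A:b; non-recursive: F
Introduce A': A -> FA', A' -> :bA' | ε


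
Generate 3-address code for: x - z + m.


Break into single-operator statements:
t1 = x - z
t2 = t1 + m


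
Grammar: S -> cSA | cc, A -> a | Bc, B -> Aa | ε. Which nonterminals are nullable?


A nonterminal is nullable iff some alternative derives ε (directly, or every symbol in it is nullable)
Nullable: {B}


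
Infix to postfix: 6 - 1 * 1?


* has higher precedence, evaluate 1*1 first
Postfix: 6 1 1 * -


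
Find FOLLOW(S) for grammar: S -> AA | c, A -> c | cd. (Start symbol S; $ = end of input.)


$ ∈ FOLLOW(S). For each A -> αBβ: add FIRST(β)\{ε} to FOLLOW(B); if β nullable, add FOLLOW(A).
FOLLOW(S) = {$}


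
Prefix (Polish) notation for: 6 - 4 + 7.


left-to-right (same/higher precedence on left): tree is (+ (- 6 4) 7)
Prefix: + - 6 4 7


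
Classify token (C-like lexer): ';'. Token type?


Pattern: delimiter/punctuation
Type: PUNCTUATION


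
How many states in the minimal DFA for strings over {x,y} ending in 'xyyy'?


Track the longest suffix of input matching a prefix of 'xyyy': 5 classes (prefixes of length 0..4)
Minimal DFA: 5 states


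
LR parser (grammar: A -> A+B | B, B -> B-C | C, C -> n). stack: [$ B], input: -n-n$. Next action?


shift '-' to continue B -> B-C
Action: shift


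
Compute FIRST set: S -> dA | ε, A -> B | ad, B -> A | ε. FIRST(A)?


Per alternative of A: FIRST(B) = {a, ε}; FIRST(ad) = {a}
FIRST(A) = {a, ε}


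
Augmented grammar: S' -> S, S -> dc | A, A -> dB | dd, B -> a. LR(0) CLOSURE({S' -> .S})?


Start: S' -> .S
For each item with dot before a nonterminal B, add B -> .γ for every B-production
Closure: [S' -> .S, S -> .dc, S -> .A, A -> .dB, A -> .dd]


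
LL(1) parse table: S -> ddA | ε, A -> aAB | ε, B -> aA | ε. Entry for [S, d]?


For [S, d]: 'd' ∈ FIRST(ddA)
Entry: S -> ddA


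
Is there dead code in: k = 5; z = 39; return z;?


k is assigned but never read
Dead: 'k = 5'


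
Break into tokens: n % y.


Scan left to right, longest-match per lexeme
Tokens: ID(n), OP(%), ID(y)


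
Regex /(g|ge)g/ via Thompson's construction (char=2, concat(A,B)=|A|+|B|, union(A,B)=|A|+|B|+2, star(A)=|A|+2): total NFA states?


Syntax tree has 4 char leaf(s), 1 union(s), 0 star(s)
chars contribute 4×2 = 8; each union adds +2; each star adds +2
Total: 8 + 2 + 0 = 10 states


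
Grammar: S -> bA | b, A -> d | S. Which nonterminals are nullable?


A nonterminal is nullable iff some alternative derives ε (directly, or every symbol in it is nullable)
Nullable: {}


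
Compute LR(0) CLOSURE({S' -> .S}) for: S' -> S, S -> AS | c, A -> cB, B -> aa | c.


Start: S' -> .S
For each item with dot before a nonterminal B, add B -> .γ for every B-production
Closure: [S' -> .S, S -> .AS, S -> .c, A -> .cB]


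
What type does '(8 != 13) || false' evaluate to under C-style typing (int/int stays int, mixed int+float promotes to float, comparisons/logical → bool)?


Operand types: bool || bool
Rule: logical operators take bool operands and yield bool
Result type: bool


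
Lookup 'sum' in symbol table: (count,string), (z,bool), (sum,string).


Lookup 'sum' → type string


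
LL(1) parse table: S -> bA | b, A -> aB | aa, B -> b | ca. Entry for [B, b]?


For [B, b]: 'b' ∈ FIRST(b)
Entry: B -> b


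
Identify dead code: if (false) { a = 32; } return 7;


condition is constant false, so the whole block is unreachable
Dead: 'if (false) { a = 32; }'


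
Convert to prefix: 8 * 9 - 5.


left-to-right (same/higher precedence on left): tree is (- (* 8 9) 5)
Prefix: - * 8 9 5


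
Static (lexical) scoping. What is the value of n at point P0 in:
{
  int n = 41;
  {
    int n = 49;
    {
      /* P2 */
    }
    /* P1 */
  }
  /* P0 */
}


n declared in the same block as P0
n = 41


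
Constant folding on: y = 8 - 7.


8 - 7 = 1 at compile time
Optimized: y = 1


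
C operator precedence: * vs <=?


'*' is multiplicative (level 10); '<=' is relational (level 7)
Higher level binds tighter
'*' has higher precedence than '<='


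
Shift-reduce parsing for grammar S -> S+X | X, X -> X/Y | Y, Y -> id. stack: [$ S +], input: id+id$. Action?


no handle ('S+' is not any RHS); shift 'id'
Action: shift


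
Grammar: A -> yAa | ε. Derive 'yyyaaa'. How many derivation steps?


Derivation: A => yAa => yyAaa => yyyAaaa => yyyaaa
Steps: 4


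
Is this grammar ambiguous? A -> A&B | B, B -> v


precedence layered via separate nonterminal B: deterministic
Unambiguous


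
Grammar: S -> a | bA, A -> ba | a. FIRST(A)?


Per alternative of A: FIRST(ba) = {b}; FIRST(a) = {a}
FIRST(A) = {a, b}


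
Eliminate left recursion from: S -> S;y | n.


Left-recursive alternatives: S;y; non-recursive: n
Introduce S': S -> nS', S' -> ;yS' | ε


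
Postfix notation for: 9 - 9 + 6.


Left to right (same or higher precedence on left)
Postfix: 9 9 - 6 +


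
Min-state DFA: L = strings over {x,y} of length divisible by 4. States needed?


Track length mod 4: states 0..3, accept at 0
Minimal DFA: 4 states


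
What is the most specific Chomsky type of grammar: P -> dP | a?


Right-linear: every RHS is a terminal or a terminal followed by one nonterminal
Classification: Type 3 (Regular)


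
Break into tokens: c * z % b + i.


Scan left to right, longest-match per lexeme
Tokens: ID(c), OP(*), ID(z), OP(%), ID(b), OP(+), ID(i)


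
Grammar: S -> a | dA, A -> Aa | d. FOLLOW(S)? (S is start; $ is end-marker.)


$ ∈ FOLLOW(S). For each A -> αBβ: add FIRST(β)\{ε} to FOLLOW(B); if β nullable, add FOLLOW(A).
FOLLOW(S) = {$}


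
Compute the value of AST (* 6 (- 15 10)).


Evaluate inner: (- 15 10) = 5
Evaluate root: (* 6 5) = 30
Result: 30


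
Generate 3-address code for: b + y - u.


Break into single-operator statements:
t1 = b + y
t2 = t1 - u


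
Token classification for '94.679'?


Pattern: digits with a decimal point
Type: FLOAT_LITERAL


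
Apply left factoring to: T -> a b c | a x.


Common prefix: 'a'
Factored: T -> a T', T' -> b c | x


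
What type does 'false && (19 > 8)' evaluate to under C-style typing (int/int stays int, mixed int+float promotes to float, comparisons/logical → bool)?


Operand types: bool && bool
Rule: logical operators take bool operands and yield bool
Result type: bool


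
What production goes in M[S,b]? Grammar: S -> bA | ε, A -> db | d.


For [S, b]: 'b' ∈ FIRST(bA)
Entry: S -> bA


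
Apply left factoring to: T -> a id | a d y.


Common prefix: 'a'
Factored: T -> a T', T' -> id | d y


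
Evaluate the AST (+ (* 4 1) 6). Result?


Evaluate inner: (* 4 1) = 4
Evaluate root: (+ 4 6) = 10
Result: 10


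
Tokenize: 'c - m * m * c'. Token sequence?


Scan left to right, longest-match per lexeme
Tokens: ID(c), OP(-), ID(m), OP(*), ID(m), OP(*), ID(c)


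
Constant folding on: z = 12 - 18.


12 - 18 = -6 at compile time
Optimized: z = -6


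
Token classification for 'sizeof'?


Pattern: reserved word
Type: KEYWORD


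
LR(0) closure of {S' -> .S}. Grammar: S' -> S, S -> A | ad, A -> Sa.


Start: S' -> .S
For each item with dot before a nonterminal B, add B -> .γ for every B-production
Closure: [S' -> .S, S -> .A, S -> .ad, A -> .Sa]


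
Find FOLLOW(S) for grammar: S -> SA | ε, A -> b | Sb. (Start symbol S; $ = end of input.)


$ ∈ FOLLOW(S). For each A -> αBβ: add FIRST(β)\{ε} to FOLLOW(B); if β nullable, add FOLLOW(A).
FOLLOW(S) = {$, b}


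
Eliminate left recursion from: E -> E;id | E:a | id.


Left-recursive alternatives: E;id, E:a; non-recursive: id
Introduce E': E -> idE', E' -> ;idE' | :aE' | ε


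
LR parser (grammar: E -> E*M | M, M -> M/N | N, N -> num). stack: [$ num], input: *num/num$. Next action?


'num' on top is the handle for N -> num
Action: reduce (N -> num)


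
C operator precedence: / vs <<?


'/' is multiplicative (level 10); '<<' is shift (level 8)
Higher level binds tighter
'/' has higher precedence than '<<'


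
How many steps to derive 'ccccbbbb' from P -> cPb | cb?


Derivation: P => cPb => ccPbb => cccPbbb => ccccbbbb
Steps: 4


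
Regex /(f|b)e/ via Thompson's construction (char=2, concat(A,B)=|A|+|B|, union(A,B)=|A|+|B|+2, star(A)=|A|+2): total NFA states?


Syntax tree has 3 char leaf(s), 1 union(s), 0 star(s)
chars contribute 3×2 = 6; each union adds +2; each star adds +2
Total: 6 + 2 + 0 = 8 states


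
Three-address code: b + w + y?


Break into single-operator statements:
t1 = b + w
t2 = t1 + y


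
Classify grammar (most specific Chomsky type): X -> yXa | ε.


Single nonterminal LHS, but y^n a^n is not regular
Classification: Type 2 (Context-Free)


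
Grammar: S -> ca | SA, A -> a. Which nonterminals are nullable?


A nonterminal is nullable iff some alternative derives ε (directly, or every symbol in it is nullable)
Nullable: {}


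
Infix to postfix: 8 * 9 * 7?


Left to right (same or higher precedence on left)
Postfix: 8 9 * 7 *


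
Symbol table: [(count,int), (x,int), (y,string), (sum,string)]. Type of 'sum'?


Lookup 'sum' → type string


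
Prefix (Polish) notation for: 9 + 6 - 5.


left-to-right (same/higher precedence on left): tree is (- (+ 9 6) 5)
Prefix: - + 9 6 5


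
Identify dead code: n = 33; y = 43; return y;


n is assigned but never read
Dead: 'n = 33'


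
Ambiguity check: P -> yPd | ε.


balanced y^n…d^n: each string has a unique parse
Unambiguous


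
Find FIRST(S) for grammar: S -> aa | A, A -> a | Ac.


Per alternative of S: FIRST(aa) = {a}; FIRST(A) = {a}
FIRST(S) = {a}


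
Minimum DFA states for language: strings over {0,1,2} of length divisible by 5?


Track length mod 5: states 0..4, accept at 0
Minimal DFA: 5 states
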